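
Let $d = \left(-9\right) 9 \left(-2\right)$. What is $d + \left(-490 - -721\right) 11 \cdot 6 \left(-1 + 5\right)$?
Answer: $61146$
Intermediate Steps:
$d = 162$ ($d = \left(-81\right) \left(-2\right) = 162$)
$d + \left(-490 - -721\right) 11 \cdot 6 \left(-1 + 5\right) = 162 + \left(-490 - -721\right) 11 \cdot 6 \left(-1 + 5\right) = 162 + \left(-490 + 721\right) 66 \cdot 4 = 162 + 231 \cdot 264 = 162 + 60984 = 61146$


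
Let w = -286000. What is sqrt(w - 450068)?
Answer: 2*I*sqrt(184017) ≈ 857.94*I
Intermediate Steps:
sqrt(w - 450068) = sqrt(-286000 - 450068) = sqrt(-736068) = 2*I*sqrt(184017)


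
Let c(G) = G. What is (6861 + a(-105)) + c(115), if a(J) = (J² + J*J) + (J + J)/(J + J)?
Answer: 29027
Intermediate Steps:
a(J) = 1 + 2*J² (a(J) = (J² + J²) + (2*J)/((2*J)) = 2*J² + (2*J)*(1/(2*J)) = 2*J² + 1 = 1 + 2*J²)
(6861 + a(-105)) + c(115) = (6861 + (1 + 2*(-105)²)) + 115 = (6861 + (1 + 2*11025)) + 115 = (6861 + (1 + 22050)) + 115 = (6861 + 22051) + 115 = 28912 + 115 = 29027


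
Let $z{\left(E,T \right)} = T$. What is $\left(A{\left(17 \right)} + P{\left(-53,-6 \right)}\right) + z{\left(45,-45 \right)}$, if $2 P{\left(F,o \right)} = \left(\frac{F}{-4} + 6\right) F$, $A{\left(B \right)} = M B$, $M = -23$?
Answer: $- \frac{7569}{8} \approx -946.13$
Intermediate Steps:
$A{\left(B \right)} = - 23 B$
$P{\left(F,o \right)} = \frac{F \left(6 - \frac{F}{4}\right)}{2}$ ($P{\left(F,o \right)} = \frac{\left(\frac{F}{-4} + 6\right) F}{2} = \frac{\left(F \left(- \frac{1}{4}\right) + 6\right) F}{2} = \frac{\left(- \frac{F}{4} + 6\right) F}{2} = \frac{\left(6 - \frac{F}{4}\right) F}{2} = \frac{F \left(6 - \frac{F}{4}\right)}{2}$)
$\left(A{\left(17 \right)} + P{\left(-53,-6 \right)}\right) + z{\left(45,-45 \right)} = \left(\left(-23\right) 17 + \frac{1}{8} \left(-53\right) \left(24 - -53\right)\right) - 45 = \left(-391 + \frac{1}{8} \left(-53\right) \left(24 + 53\right)\right) - 45 = \left(-391 + \frac{1}{8} \left(-53\right) 77\right) - 45 = \left(-391 - \frac{4081}{8}\right) - 45 = - \frac{7209}{8} - 45 = - \frac{7569}{8}$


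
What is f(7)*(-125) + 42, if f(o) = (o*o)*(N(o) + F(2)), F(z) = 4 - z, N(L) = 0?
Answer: -12208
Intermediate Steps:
f(o) = 2*o² (f(o) = (o*o)*(0 + (4 - 1*2)) = o²*(0 + (4 - 2)) = o²*(0 + 2) = o²*2 = 2*o²)
f(7)*(-125) + 42 = (2*7²)*(-125) + 42 = (2*49)*(-125) + 42 = 98*(-125) + 42 = -12250 + 42 = -12208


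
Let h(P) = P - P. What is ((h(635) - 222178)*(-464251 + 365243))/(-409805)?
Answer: -1999763584/37255 ≈ -53678.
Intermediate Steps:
h(P) = 0
((h(635) - 222178)*(-464251 + 365243))/(-409805) = ((0 - 222178)*(-464251 + 365243))/(-409805) = -222178*(-99008)*(-1/409805) = 21997399424*(-1/409805) = -1999763584/37255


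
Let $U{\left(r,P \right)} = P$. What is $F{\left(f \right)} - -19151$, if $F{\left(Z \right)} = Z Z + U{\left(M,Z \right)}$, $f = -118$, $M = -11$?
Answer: $32957$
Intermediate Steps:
$F{\left(Z \right)} = Z + Z^{2}$ ($F{\left(Z \right)} = Z Z + Z = Z^{2} + Z = Z + Z^{2}$)
$F{\left(f \right)} - -19151 = - 118 \left(1 - 118\right) - -19151 = \left(-118\right) \left(-117\right) + 19151 = 13806 + 19151 = 32957$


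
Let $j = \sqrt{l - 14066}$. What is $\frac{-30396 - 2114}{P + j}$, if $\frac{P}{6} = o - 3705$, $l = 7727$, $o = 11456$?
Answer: $- \frac{100794004}{144187625} + \frac{6502 i \sqrt{6339}}{432562875} \approx -0.69905 + 0.0011968 i$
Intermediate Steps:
$P = 46506$ ($P = 6 \left(11456 - 3705\right) = 6 \cdot 7751 = 46506$)
$j = i \sqrt{6339}$ ($j = \sqrt{7727 - 14066} = \sqrt{-6339} = i \sqrt{6339} \approx 79.618 i$)
$\frac{-30396 - 2114}{P + j} = \frac{-30396 - 2114}{46506 + i \sqrt{6339}} = - \frac{32510}{46506 + i \sqrt{6339}}$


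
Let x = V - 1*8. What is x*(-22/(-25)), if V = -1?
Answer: -198/25 ≈ -7.9200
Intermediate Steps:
x = -9 (x = -1 - 1*8 = -1 - 8 = -9)
x*(-22/(-25)) = -(-198)/(-25) = -(-198)*(-1)/25 = -9*22/25 = -198/25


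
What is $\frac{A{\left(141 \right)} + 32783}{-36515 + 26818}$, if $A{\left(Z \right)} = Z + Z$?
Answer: $- \frac{33065}{9697} \approx -3.4098$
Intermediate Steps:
$A{\left(Z \right)} = 2 Z$
$\frac{A{\left(141 \right)} + 32783}{-36515 + 26818} = \frac{2 \cdot 141 + 32783}{-36515 + 26818} = \frac{282 + 32783}{-9697} = 33065 \left(- \frac{1}{9697}\right) = - \frac{33065}{9697}$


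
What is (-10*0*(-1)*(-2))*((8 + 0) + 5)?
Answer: 0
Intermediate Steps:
(-10*0*(-1)*(-2))*((8 + 0) + 5) = (-0*(-2))*(8 + 5) = -10*0*13 = 0*13 = 0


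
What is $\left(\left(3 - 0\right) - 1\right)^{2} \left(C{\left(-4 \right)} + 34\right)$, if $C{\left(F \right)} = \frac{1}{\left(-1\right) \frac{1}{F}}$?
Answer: $152$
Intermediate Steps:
$C{\left(F \right)} = - F$
$\left(\left(3 - 0\right) - 1\right)^{2} \left(C{\left(-4 \right)} + 34\right) = \left(\left(3 - 0\right) - 1\right)^{2} \left(\left(-1\right) \left(-4\right) + 34\right) = \left(\left(3 + 0\right) - 1\right)^{2} \left(4 + 34\right) = \left(3 - 1\right)^{2} \cdot 38 = 2^{2} \cdot 38 = 4 \cdot 38 = 152$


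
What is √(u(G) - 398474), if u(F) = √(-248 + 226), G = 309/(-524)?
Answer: √(-398474 + I*√22) ≈ 0.004 + 631.25*I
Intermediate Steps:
G = -309/524 (G = 309*(-1/524) = -309/524 ≈ -0.58969)
u(F) = I*√22 (u(F) = √(-22) = I*√22)
√(u(G) - 398474) = √(I*√22 - 398474) = √(-398474 + I*√22)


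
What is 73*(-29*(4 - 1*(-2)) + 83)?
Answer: -6643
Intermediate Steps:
73*(-29*(4 - 1*(-2)) + 83) = 73*(-29*(4 + 2) + 83) = 73*(-29*6 + 83) = 73*(-174 + 83) = 73*(-91) = -6643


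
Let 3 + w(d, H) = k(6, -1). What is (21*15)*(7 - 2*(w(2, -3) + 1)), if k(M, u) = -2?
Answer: 4725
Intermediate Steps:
w(d, H) = -5 (w(d, H) = -3 - 2 = -5)
(21*15)*(7 - 2*(w(2, -3) + 1)) = (21*15)*(7 - 2*(-5 + 1)) = 315*(7 - 2*(-4)) = 315*(7 - 1*(-8)) = 315*(7 + 8) = 315*15 = 4725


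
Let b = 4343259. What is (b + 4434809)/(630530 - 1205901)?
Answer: -8778068/575371 ≈ -15.256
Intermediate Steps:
(b + 4434809)/(630530 - 1205901) = (4343259 + 4434809)/(630530 - 1205901) = 8778068/(-575371) = 8778068*(-1/575371) = -8778068/575371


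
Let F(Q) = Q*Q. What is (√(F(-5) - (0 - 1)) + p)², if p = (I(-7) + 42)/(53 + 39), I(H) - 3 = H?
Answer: 55377/2116 + 19*√26/23 ≈ 30.383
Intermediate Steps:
F(Q) = Q²
I(H) = 3 + H
p = 19/46 (p = ((3 - 7) + 42)/(53 + 39) = (-4 + 42)/92 = 38*(1/92) = 19/46 ≈ 0.41304)
(√(F(-5) - (0 - 1)) + p)² = (√((-5)² - (0 - 1)) + 19/46)² = (√(25 - 1*(-1)) + 19/46)² = (√(25 + 1) + 19/46)² = (√26 + 19/46)² = (19/46 + √26)²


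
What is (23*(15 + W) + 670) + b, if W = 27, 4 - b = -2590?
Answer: 4230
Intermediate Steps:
b = 2594 (b = 4 - 1*(-2590) = 4 + 2590 = 2594)
(23*(15 + W) + 670) + b = (23*(15 + 27) + 670) + 2594 = (23*42 + 670) + 2594 = (966 + 670) + 2594 = 1636 + 2594 = 4230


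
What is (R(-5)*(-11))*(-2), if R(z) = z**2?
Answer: 550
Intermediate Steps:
(R(-5)*(-11))*(-2) = ((-5)**2*(-11))*(-2) = (25*(-11))*(-2) = -275*(-2) = 550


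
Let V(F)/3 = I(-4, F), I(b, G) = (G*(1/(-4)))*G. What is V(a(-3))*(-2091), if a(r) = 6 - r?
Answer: 508113/4 ≈ 1.2703e+5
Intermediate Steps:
I(b, G) = -G²/4 (I(b, G) = (G*(1*(-¼)))*G = (G*(-¼))*G = (-G/4)*G = -G²/4)
V(F) = -3*F²/4 (V(F) = 3*(-F²/4) = -3*F²/4)
V(a(-3))*(-2091) = -3*(6 - 1*(-3))²/4*(-2091) = -3*(6 + 3)²/4*(-2091) = -¾*9²*(-2091) = -¾*81*(-2091) = -243/4*(-2091) = 508113/4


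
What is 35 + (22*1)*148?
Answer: 3291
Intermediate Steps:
35 + (22*1)*148 = 35 + 22*148 = 35 + 3256 = 3291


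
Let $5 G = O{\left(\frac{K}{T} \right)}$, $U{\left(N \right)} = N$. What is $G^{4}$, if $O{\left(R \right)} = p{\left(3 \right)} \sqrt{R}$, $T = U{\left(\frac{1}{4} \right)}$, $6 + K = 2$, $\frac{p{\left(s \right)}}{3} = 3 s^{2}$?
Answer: $\frac{11019960576}{625} \approx 1.7632 \cdot 10^{7}$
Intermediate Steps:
$p{\left(s \right)} = 9 s^{2}$ ($p{\left(s \right)} = 3 \cdot 3 s^{2} = 9 s^{2}$)
$K = -4$ ($K = -6 + 2 = -4$)
$T = \frac{1}{4} \approx 0.25$
$O{\left(R \right)} = 81 \sqrt{R}$ ($O{\left(R \right)} = 9 \cdot 3^{2} \sqrt{R} = 9 \cdot 9 \sqrt{R} = 81 \sqrt{R}$)
$G = \frac{324 i}{5}$ ($G = \frac{81 \sqrt{- 4 \frac{1}{\frac{1}{4}}}}{5} = \frac{81 \sqrt{\left(-4\right) 4}}{5} = \frac{81 \sqrt{-16}}{5} = \frac{81 \cdot 4 i}{5} = \frac{324 i}{5} \approx 64.8 i$)
$G^{4} = \left(\frac{324 i}{5}\right)^{4} = \frac{11019960576}{625}$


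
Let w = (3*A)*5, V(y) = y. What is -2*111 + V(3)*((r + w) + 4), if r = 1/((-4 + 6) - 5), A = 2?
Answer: -121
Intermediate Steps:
w = 30 (w = (3*2)*5 = 6*5 = 30)
r = -1/3 (r = 1/(2 - 5) = 1/(-3) = -1/3 ≈ -0.33333)
-2*111 + V(3)*((r + w) + 4) = -2*111 + 3*((-1/3 + 30) + 4) = -222 + 3*(89/3 + 4) = -222 + 3*(101/3) = -222 + 101 = -121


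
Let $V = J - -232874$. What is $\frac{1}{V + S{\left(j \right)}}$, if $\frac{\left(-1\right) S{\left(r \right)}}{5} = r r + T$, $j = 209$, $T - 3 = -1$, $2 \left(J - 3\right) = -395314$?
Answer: $- \frac{1}{183195} \approx -5.4587 \cdot 10^{-6}$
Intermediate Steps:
$J = -197654$ ($J = 3 + \frac{1}{2} \left(-395314\right) = 3 - 197657 = -197654$)
$T = 2$ ($T = 3 - 1 = 2$)
$S{\left(r \right)} = -10 - 5 r^{2}$ ($S{\left(r \right)} = - 5 \left(r r + 2\right) = - 5 \left(r^{2} + 2\right) = - 5 \left(2 + r^{2}\right) = -10 - 5 r^{2}$)
$V = 35220$ ($V = -197654 - -232874 = -197654 + 232874 = 35220$)
$\frac{1}{V + S{\left(j \right)}} = \frac{1}{35220 - \left(10 + 5 \cdot 209^{2}\right)} = \frac{1}{35220 - 218415} = \frac{1}{-183195} = - \frac{1}{183195}$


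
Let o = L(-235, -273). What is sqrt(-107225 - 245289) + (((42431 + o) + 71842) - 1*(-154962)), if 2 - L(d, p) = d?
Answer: 269472 + I*sqrt(352514) ≈ 2.6947e+5 + 593.73*I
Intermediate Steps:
L(d, p) = 2 - d
o = 237 (o = 2 - 1*(-235) = 2 + 235 = 237)
sqrt(-107225 - 245289) + (((42431 + o) + 71842) - 1*(-154962)) = sqrt(-107225 - 245289) + (((42431 + 237) + 71842) - 1*(-154962)) = sqrt(-352514) + ((42668 + 71842) + 154962) = I*sqrt(352514) + (114510 + 154962) = I*sqrt(352514) + 269472 = 269472 + I*sqrt(352514)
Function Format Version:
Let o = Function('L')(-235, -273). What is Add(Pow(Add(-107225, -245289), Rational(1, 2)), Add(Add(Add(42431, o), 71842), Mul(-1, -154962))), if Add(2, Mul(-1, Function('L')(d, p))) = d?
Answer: Add(269472, Mul(I, Pow(352514, Rational(1, 2)))) ≈ Add(2.6947e+5, Mul(593.73, I))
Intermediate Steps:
Function('L')(d, p) = Add(2, Mul(-1, d))
o = 237 (o = Add(2, Mul(-1, -235)) = Add(2, 235) = 237)
Add(Pow(Add(-107225, -245289), Rational(1, 2)), Add(Add(Add(42431, o), 71842), Mul(-1, -154962))) = Add(Pow(Add(-107225, -245289), Rational(1, 2)), Add(Add(Add(42431, 237), 71842), Mul(-1, -154962))) = Add(Pow(-352514, Rational(1, 2)), Add(Add(42668, 71842), 154962)) = Add(Mul(I, Pow(352514, Rational(1, 2))), Add(114510, 154962)) = Add(Mul(I, Pow(352514, Rational(1, 2))), 269472) = Add(269472, Mul(I, Pow(352514, Rational(1, 2))))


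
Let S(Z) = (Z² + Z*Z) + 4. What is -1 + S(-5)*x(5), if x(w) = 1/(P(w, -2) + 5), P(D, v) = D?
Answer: 22/5 ≈ 4.4000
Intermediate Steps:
S(Z) = 4 + 2*Z² (S(Z) = (Z² + Z²) + 4 = 2*Z² + 4 = 4 + 2*Z²)
x(w) = 1/(5 + w) (x(w) = 1/(w + 5) = 1/(5 + w))
-1 + S(-5)*x(5) = -1 + (4 + 2*(-5)²)/(5 + 5) = -1 + (4 + 2*25)/10 = -1 + (4 + 50)*(⅒) = -1 + 54*(⅒) = -1 + 27/5 = 22/5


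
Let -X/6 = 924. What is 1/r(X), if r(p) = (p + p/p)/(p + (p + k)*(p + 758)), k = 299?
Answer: -25097026/5543 ≈ -4527.7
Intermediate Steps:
X = -5544 (X = -6*924 = -5544)
r(p) = (1 + p)/(p + (299 + p)*(758 + p)) (r(p) = (p + p/p)/(p + (p + 299)*(p + 758)) = (p + 1)/(p + (299 + p)*(758 + p)) = (1 + p)/(p + (299 + p)*(758 + p)))
1/r(X) = 1/((1 - 5544)/(226642 + (-5544)² + 1058*(-5544))) = 1/(-5543/(226642 + 30735936 - 5865552)) = 1/(-5543/25097026) = -25097026/5543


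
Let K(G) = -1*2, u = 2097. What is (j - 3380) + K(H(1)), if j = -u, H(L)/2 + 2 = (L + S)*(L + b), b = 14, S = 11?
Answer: -5479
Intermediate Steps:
H(L) = -4 + 2*(11 + L)*(14 + L) (H(L) = -4 + 2*((L + 11)*(L + 14)) = -4 + 2*((11 + L)*(14 + L)) = -4 + 2*(11 + L)*(14 + L))
j = -2097 (j = -1*2097 = -2097)
K(G) = -2
(j - 3380) + K(H(1)) = (-2097 - 3380) - 2 = -5477 - 2 = -5479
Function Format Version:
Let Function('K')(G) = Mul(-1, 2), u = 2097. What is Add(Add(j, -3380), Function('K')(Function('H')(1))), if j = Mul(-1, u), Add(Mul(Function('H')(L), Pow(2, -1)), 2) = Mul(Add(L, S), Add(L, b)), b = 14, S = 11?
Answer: -5479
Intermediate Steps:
Function('H')(L) = Add(-4, Mul(2, Add(11, L), Add(14, L))) (Function('H')(L) = Add(-4, Mul(2, Mul(Add(L, 11), Add(L, 14)))) = Add(-4, Mul(2, Mul(Add(11, L), Add(14, L)))) = Add(-4, Mul(2, Add(11, L), Add(14, L))))
j = -2097 (j = Mul(-1, 2097) = -2097)
Function('K')(G) = -2
Add(Add(j, -3380), Function('K')(Function('H')(1))) = Add(Add(-2097, -3380), -2) = Add(-5477, -2) = -5479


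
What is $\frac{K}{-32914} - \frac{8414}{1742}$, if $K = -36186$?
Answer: $- \frac{53475596}{14334047} \approx -3.7307$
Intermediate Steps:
$\frac{K}{-32914} - \frac{8414}{1742} = - \frac{36186}{-32914} - \frac{8414}{1742} = \left(-36186\right) \left(- \frac{1}{32914}\right) - \frac{4207}{871} = \frac{18093}{16457} - \frac{4207}{871} = - \frac{53475596}{14334047}$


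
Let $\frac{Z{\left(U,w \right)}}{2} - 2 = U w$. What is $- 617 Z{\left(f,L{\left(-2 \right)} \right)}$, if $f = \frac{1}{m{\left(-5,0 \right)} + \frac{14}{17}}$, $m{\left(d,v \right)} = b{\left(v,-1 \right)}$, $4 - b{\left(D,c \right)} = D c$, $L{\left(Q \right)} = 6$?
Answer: $- \frac{164122}{41} \approx -4003.0$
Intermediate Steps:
$b{\left(D,c \right)} = 4 - D c$
$m{\left(d,v \right)} = 4 + v$ ($m{\left(d,v \right)} = 4 - v \left(-1\right) = 4 + v$)
$f = \frac{17}{82}$ ($f = \frac{1}{\left(4 + 0\right) + \frac{14}{17}} = \frac{1}{4 + 14 \cdot \frac{1}{17}} = \frac{1}{4 + \frac{14}{17}} = \frac{1}{\frac{82}{17}} = \frac{17}{82} \approx 0.20732$)
$Z{\left(U,w \right)} = 4 + 2 U w$
$- 617 Z{\left(f,L{\left(-2 \right)} \right)} = - 617 \left(4 + 2 \cdot \frac{17}{82} \cdot 6\right) = - 617 \left(4 + \frac{102}{41}\right) = \left(-617\right) \frac{266}{41} = - \frac{164122}{41}$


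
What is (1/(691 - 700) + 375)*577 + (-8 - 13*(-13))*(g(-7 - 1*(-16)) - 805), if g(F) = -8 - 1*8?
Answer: 757169/9 ≈ 84130.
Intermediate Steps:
g(F) = -16 (g(F) = -8 - 8 = -16)
(1/(691 - 700) + 375)*577 + (-8 - 13*(-13))*(g(-7 - 1*(-16)) - 805) = (1/(691 - 700) + 375)*577 + (-8 - 13*(-13))*(-16 - 805) = (1/(-9) + 375)*577 + (-8 + 169)*(-821) = (-1/9 + 375)*577 + 161*(-821) = (3374/9)*577 - 132181 = 1946798/9 - 132181 = 757169/9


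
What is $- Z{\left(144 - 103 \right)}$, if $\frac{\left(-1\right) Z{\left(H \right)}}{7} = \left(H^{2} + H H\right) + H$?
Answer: $23821$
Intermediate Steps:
$Z{\left(H \right)} = - 14 H^{2} - 7 H$ ($Z{\left(H \right)} = - 7 \left(\left(H^{2} + H H\right) + H\right) = - 7 \left(\left(H^{2} + H^{2}\right) + H\right) = - 7 \left(2 H^{2} + H\right) = - 7 \left(H + 2 H^{2}\right) = - 14 H^{2} - 7 H$)
$- Z{\left(144 - 103 \right)} = - \left(-7\right) \left(144 - 103\right) \left(1 + 2 \left(144 - 103\right)\right) = - \left(-7\right) 41 \left(1 + 2 \cdot 41\right) = - \left(-7\right) 41 \left(1 + 82\right) = - \left(-7\right) 41 \cdot 83 = \left(-1\right) \left(-23821\right) = 23821$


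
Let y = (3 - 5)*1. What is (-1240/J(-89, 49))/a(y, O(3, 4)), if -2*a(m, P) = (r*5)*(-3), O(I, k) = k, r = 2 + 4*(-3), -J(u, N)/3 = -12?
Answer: 62/135 ≈ 0.45926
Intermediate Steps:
J(u, N) = 36 (J(u, N) = -3*(-12) = 36)
y = -2 (y = -2*1 = -2)
r = -10 (r = 2 - 12 = -10)
a(m, P) = -75 (a(m, P) = -(-10*5)*(-3)/2 = -(-25)*(-3) = -1/2*150 = -75)
(-1240/J(-89, 49))/a(y, O(3, 4)) = -1240/36/(-75) = -1240*1/36*(-1/75) = -310/9*(-1/75) = 62/135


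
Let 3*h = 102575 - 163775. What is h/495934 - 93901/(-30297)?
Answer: 22975319867/7512656199 ≈ 3.0582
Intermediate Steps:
h = -20400 (h = (102575 - 163775)/3 = (1/3)*(-61200) = -20400)
h/495934 - 93901/(-30297) = -20400/495934 - 93901/(-30297) = -20400*1/495934 - 93901*(-1/30297) = -10200/247967 + 93901/30297 = 22975319867/7512656199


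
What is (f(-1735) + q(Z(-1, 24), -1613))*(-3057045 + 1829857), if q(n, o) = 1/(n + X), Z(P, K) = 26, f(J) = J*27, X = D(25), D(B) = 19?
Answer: 2586941756512/45 ≈ 5.7488e+10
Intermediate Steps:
X = 19
f(J) = 27*J
q(n, o) = 1/(19 + n) (q(n, o) = 1/(n + 19) = 1/(19 + n))
(f(-1735) + q(Z(-1, 24), -1613))*(-3057045 + 1829857) = (27*(-1735) + 1/(19 + 26))*(-3057045 + 1829857) = (-46845 + 1/45)*(-1227188) = -2108024/45*(-1227188) = 2586941756512/45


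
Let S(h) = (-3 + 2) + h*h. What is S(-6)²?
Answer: 1225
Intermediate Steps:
S(h) = -1 + h²
S(-6)² = (-1 + (-6)²)² = (-1 + 36)² = 35² = 1225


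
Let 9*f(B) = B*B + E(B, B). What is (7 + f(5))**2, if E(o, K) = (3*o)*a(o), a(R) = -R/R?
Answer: 5329/81 ≈ 65.790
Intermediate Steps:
a(R) = -1 (a(R) = -1*1 = -1)
E(o, K) = -3*o (E(o, K) = (3*o)*(-1) = -3*o)
f(B) = -B/3 + B**2/9 (f(B) = (B*B - 3*B)/9 = (B**2 - 3*B)/9 = -B/3 + B**2/9)
(7 + f(5))**2 = (7 + (1/9)*5*(-3 + 5))**2 = (7 + (1/9)*5*2)**2 = (7 + 10/9)**2 = (73/9)**2 = 5329/81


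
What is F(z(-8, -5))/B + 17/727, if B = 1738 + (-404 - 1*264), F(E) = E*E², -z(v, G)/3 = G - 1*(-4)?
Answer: 37819/777890 ≈ 0.048617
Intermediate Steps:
z(v, G) = -12 - 3*G (z(v, G) = -3*(G - 1*(-4)) = -3*(G + 4) = -3*(4 + G) = -12 - 3*G)
F(E) = E³
B = 1070 (B = 1738 + (-404 - 264) = 1738 - 668 = 1070)
F(z(-8, -5))/B + 17/727 = (-12 - 3*(-5))³/1070 + 17/727 = (-12 + 15)³*(1/1070) + 17*(1/727) = 3³*(1/1070) + 17/727 = 27*(1/1070) + 17/727 = 27/1070 + 17/727 = 37819/777890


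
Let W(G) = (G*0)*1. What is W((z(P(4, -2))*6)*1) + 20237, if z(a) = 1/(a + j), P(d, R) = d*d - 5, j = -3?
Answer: 20237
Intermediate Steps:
P(d, R) = -5 + d² (P(d, R) = d² - 5 = -5 + d²)
z(a) = 1/(-3 + a) (z(a) = 1/(a - 3) = 1/(-3 + a))
W(G) = 0 (W(G) = 0*1 = 0)
W((z(P(4, -2))*6)*1) + 20237 = 0 + 20237 = 20237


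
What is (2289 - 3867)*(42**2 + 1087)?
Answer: -4498878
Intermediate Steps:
(2289 - 3867)*(42**2 + 1087) = -1578*(1764 + 1087) = -1578*2851 = -4498878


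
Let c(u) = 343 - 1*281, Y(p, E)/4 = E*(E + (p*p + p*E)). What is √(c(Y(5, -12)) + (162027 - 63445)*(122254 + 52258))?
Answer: 3*√1911526894 ≈ 1.3116e+5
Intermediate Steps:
Y(p, E) = 4*E*(E + p² + E*p) (Y(p, E) = 4*(E*(E + (p*p + p*E))) = 4*(E*(E + (p² + E*p))) = 4*(E*(E + p² + E*p)) = 4*E*(E + p² + E*p))
c(u) = 62 (c(u) = 343 - 281 = 62)
√(c(Y(5, -12)) + (162027 - 63445)*(122254 + 52258)) = √(62 + (162027 - 63445)*(122254 + 52258)) = √(62 + 98582*174512) = √(62 + 17203741984) = √17203742046 = 3*√1911526894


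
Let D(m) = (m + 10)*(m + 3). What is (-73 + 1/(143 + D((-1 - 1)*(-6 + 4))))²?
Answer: 309478464/58081 ≈ 5328.4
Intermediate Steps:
D(m) = (3 + m)*(10 + m) (D(m) = (10 + m)*(3 + m) = (3 + m)*(10 + m))
(-73 + 1/(143 + D((-1 - 1)*(-6 + 4))))² = (-73 + 1/(143 + (30 + ((-1 - 1)*(-6 + 4))² + 13*((-1 - 1)*(-6 + 4)))))² = (-73 + 1/(143 + (30 + (-2*(-2))² + 13*(-2*(-2)))))² = (-73 + 1/(143 + (30 + 4² + 13*4)))² = (-73 + 1/(143 + (30 + 16 + 52)))² = (-73 + 1/(143 + 98))² = (-73 + 1/241)² = (-17592/241)² = 309478464/58081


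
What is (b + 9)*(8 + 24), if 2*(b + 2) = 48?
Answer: 992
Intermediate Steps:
b = 22 (b = -2 + (½)*48 = -2 + 24 = 22)
(b + 9)*(8 + 24) = (22 + 9)*(8 + 24) = 31*32 = 992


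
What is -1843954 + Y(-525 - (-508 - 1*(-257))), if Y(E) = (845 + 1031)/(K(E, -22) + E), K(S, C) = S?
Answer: -252622167/137 ≈ -1.8440e+6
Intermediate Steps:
Y(E) = 938/E (Y(E) = (845 + 1031)/(E + E) = 1876/((2*E)) = 1876*(1/(2*E)) = 938/E)
-1843954 + Y(-525 - (-508 - 1*(-257))) = -1843954 + 938/(-525 - (-508 - 1*(-257))) = -1843954 + 938/(-525 - (-508 + 257)) = -1843954 + 938/(-525 - 1*(-251)) = -1843954 + 938/(-525 + 251) = -1843954 + 938/(-274) = -1843954 + 938*(-1/274) = -1843954 - 469/137 = -252622167/137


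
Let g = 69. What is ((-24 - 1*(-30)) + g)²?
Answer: 5625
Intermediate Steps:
((-24 - 1*(-30)) + g)² = ((-24 - 1*(-30)) + 69)² = ((-24 + 30) + 69)² = (6 + 69)² = 75² = 5625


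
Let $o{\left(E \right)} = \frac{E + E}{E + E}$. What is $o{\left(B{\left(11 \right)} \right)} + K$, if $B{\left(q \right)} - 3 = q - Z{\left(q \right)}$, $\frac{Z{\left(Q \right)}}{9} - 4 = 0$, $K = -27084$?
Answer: $-27083$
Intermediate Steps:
$Z{\left(Q \right)} = 36$ ($Z{\left(Q \right)} = 36 + 9 \cdot 0 = 36 + 0 = 36$)
$B{\left(q \right)} = -33 + q$ ($B{\left(q \right)} = 3 + \left(q - 36\right) = 3 + \left(-36 + q\right) = -33 + q$)
$o{\left(E \right)} = 1$ ($o{\left(E \right)} = \frac{2 E}{2 E} = 2 E \frac{1}{2 E} = 1$)
$o{\left(B{\left(11 \right)} \right)} + K = 1 - 27084 = -27083$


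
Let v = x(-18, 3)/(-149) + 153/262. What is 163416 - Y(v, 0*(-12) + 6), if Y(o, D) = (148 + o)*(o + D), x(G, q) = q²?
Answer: 247563761686683/1523965444 ≈ 1.6245e+5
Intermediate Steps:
v = 20439/39038 (v = 3²/(-149) + 153/262 = 9*(-1/149) + 153*(1/262) = -9/149 + 153/262 = 20439/39038 ≈ 0.52357)
Y(o, D) = (148 + o)*(D + o)
163416 - Y(v, 0*(-12) + 6) = 163416 - ((20439/39038)² + 148*(0*(-12) + 6) + 148*(20439/39038) + (0*(-12) + 6)*(20439/39038)) = 163416 - (417752721/1523965444 + 148*(0 + 6) + 1512486/19519 + (0 + 6)*(20439/39038)) = 163416 - (417752721/1523965444 + 148*6 + 1512486/19519 + 6*(20439/39038)) = 163416 - (417752721/1523965444 + 888 + 1512486/19519 + 61317/19519) = 163416 - 1*1476575310021/1523965444 = 163416 - 1476575310021/1523965444 = 247563761686683/1523965444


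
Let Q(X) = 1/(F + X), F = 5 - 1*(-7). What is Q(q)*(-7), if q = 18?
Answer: -7/30 ≈ -0.23333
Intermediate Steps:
F = 12 (F = 5 + 7 = 12)
Q(X) = 1/(12 + X)
Q(q)*(-7) = -7/(12 + 18) = -7/30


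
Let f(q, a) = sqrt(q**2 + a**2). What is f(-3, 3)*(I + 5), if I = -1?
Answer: 12*sqrt(2) ≈ 16.971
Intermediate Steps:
f(q, a) = sqrt(a**2 + q**2)
f(-3, 3)*(I + 5) = sqrt(3**2 + (-3)**2)*(-1 + 5) = sqrt(9 + 9)*4 = sqrt(18)*4 = (3*sqrt(2))*4 = 12*sqrt(2)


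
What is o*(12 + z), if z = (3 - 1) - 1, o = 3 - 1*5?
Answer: -26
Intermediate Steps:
o = -2 (o = 3 - 5 = -2)
z = 1 (z = 2 - 1 = 1)
o*(12 + z) = -2*(12 + 1) = -2*13 = -26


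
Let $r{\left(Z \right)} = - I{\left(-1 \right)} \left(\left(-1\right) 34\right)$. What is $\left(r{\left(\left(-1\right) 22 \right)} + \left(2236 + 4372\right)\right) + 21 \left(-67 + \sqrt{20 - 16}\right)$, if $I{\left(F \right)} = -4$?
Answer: $5107$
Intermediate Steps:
$r{\left(Z \right)} = -136$ ($r{\left(Z \right)} = \left(-1\right) \left(-4\right) \left(\left(-1\right) 34\right) = 4 \left(-34\right) = -136$)
$\left(r{\left(\left(-1\right) 22 \right)} + \left(2236 + 4372\right)\right) + 21 \left(-67 + \sqrt{20 - 16}\right) = \left(-136 + \left(2236 + 4372\right)\right) + 21 \left(-67 + \sqrt{20 - 16}\right) = \left(-136 + 6608\right) + 21 \left(-67 + \sqrt{4}\right) = 6472 + 21 \left(-67 + 2\right) = 6472 + 21 \left(-65\right) = 6472 - 1365 = 5107$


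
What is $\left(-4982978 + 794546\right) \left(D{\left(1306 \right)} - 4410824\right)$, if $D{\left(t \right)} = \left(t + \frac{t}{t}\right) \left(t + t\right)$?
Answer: $4175615398080$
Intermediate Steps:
$D{\left(t \right)} = 2 t \left(1 + t\right)$ ($D{\left(t \right)} = \left(t + 1\right) 2 t = \left(1 + t\right) 2 t = 2 t \left(1 + t\right)$)
$\left(-4982978 + 794546\right) \left(D{\left(1306 \right)} - 4410824\right) = \left(-4982978 + 794546\right) \left(2 \cdot 1306 \left(1 + 1306\right) - 4410824\right) = - 4188432 \left(2 \cdot 1306 \cdot 1307 - 4410824\right) = - 4188432 \left(3413884 - 4410824\right) = \left(-4188432\right) \left(-996940\right) = 4175615398080$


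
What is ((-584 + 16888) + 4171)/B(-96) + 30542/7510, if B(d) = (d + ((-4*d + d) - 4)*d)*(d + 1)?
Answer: 176752297/43377760 ≈ 4.0747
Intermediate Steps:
B(d) = (1 + d)*(d + d*(-4 - 3*d)) (B(d) = (d + (-3*d - 4)*d)*(1 + d) = (d + (-4 - 3*d)*d)*(1 + d) = (d + d*(-4 - 3*d))*(1 + d) = (1 + d)*(d + d*(-4 - 3*d)))
((-584 + 16888) + 4171)/B(-96) + 30542/7510 = ((-584 + 16888) + 4171)/((-3*(-96)*(1 + (-96)**2 + 2*(-96)))) + 30542/7510 = (16304 + 4171)/((-3*(-96)*(1 + 9216 - 192))) + 30542*(1/7510) = 20475/((-3*(-96)*9025)) + 15271/3755 = 20475/2599200 + 15271/3755 = 20475*(1/2599200) + 15271/3755 = 91/11552 + 15271/3755 = 176752297/43377760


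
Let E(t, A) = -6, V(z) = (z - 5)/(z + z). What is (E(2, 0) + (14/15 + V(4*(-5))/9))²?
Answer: 3236401/129600 ≈ 24.972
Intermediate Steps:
V(z) = (-5 + z)/(2*z) (V(z) = (-5 + z)/((2*z)) = (-5 + z)*(1/(2*z)) = (-5 + z)/(2*z))
(E(2, 0) + (14/15 + V(4*(-5))/9))² = (-6 + (14/15 + ((-5 + 4*(-5))/(2*((4*(-5)))))/9))² = (-6 + (14*(1/15) + ((½)*(-5 - 20)/(-20))*(⅑)))² = (-6 + (14/15 + ((½)*(-1/20)*(-25))*(⅑)))² = (-6 + (14/15 + (5/8)*(⅑)))² = (-6 + (14/15 + 5/72))² = (-6 + 361/360)² = (-1799/360)² = 3236401/129600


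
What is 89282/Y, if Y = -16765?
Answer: -89282/16765 ≈ -5.3255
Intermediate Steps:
89282/Y = 89282/(-16765) = 89282*(-1/16765) = -89282/16765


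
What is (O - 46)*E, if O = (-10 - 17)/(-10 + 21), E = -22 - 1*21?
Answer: 22919/11 ≈ 2083.5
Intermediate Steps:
E = -43 (E = -22 - 21 = -43)
O = -27/11 ≈ -2.4545
(O - 46)*E = (-27/11 - 46)*(-43) = -533/11*(-43) = 22919/11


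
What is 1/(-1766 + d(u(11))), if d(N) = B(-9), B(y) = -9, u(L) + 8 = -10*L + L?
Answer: -1/1775 ≈ -0.00056338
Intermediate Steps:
u(L) = -8 - 9*L (u(L) = -8 + (-10*L + L) = -8 - 9*L)
d(N) = -9
1/(-1766 + d(u(11))) = 1/(-1766 - 9) = 1/(-1775) = -1/1775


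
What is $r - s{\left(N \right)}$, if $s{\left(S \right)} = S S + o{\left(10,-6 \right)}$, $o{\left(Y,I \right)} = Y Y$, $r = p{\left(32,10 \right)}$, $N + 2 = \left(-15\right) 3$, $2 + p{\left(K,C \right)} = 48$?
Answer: $-2263$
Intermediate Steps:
$p{\left(K,C \right)} = 46$ ($p{\left(K,C \right)} = -2 + 48 = 46$)
$N = -47$ ($N = -2 - 45 = -47$)
$r = 46$
$o{\left(Y,I \right)} = Y^{2}$
$s{\left(S \right)} = 100 + S^{2}$ ($s{\left(S \right)} = S S + 10^{2} = S^{2} + 100 = 100 + S^{2}$)
$r - s{\left(N \right)} = 46 - \left(100 + \left(-47\right)^{2}\right) = 46 - \left(100 + 2209\right) = 46 - 2309 = -2263$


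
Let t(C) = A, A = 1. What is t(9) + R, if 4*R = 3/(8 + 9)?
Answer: 71/68 ≈ 1.0441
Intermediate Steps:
R = 3/68 (R = (3/(8 + 9))/4 = (3/17)/4 = (3*(1/17))/4 = (¼)*(3/17) = 3/68 ≈ 0.044118)
t(C) = 1
t(9) + R = 1 + 3/68 = 71/68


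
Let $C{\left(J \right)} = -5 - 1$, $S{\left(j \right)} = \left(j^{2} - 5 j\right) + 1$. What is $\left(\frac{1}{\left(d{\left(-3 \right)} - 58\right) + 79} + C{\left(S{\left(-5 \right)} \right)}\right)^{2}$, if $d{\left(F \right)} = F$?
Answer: $\frac{11449}{324} \approx 35.336$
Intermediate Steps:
$S{\left(j \right)} = 1 + j^{2} - 5 j$
$C{\left(J \right)} = -6$
$\left(\frac{1}{\left(d{\left(-3 \right)} - 58\right) + 79} + C{\left(S{\left(-5 \right)} \right)}\right)^{2} = \left(\frac{1}{\left(-3 - 58\right) + 79} - 6\right)^{2} = \left(\frac{1}{-61 + 79} - 6\right)^{2} = \left(\frac{1}{18} - 6\right)^{2} = \left(- \frac{107}{18}\right)^{2} = \frac{11449}{324}$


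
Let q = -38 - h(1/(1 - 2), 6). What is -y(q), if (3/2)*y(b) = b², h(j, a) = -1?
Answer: -2738/3 ≈ -912.67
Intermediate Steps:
q = -37 (q = -38 - 1*(-1) = -38 + 1 = -37)
y(b) = 2*b²/3
-y(q) = -2*(-37)²/3 = -2*1369/3 = -1*2738/3 = -2738/3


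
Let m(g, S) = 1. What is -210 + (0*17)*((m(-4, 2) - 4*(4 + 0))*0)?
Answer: -210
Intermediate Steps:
-210 + (0*17)*((m(-4, 2) - 4*(4 + 0))*0) = -210 + (0*17)*((1 - 4*(4 + 0))*0) = -210 + 0*((1 - 4*4)*0) = -210 + 0*((1 - 16)*0) = -210 + 0*(-15*0) = -210 + 0*0 = -210 + 0 = -210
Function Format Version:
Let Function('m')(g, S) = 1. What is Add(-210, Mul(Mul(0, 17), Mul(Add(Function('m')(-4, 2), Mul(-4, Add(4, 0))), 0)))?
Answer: -210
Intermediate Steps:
Add(-210, Mul(Mul(0, 17), Mul(Add(Function('m')(-4, 2), Mul(-4, Add(4, 0))), 0))) = Add(-210, Mul(Mul(0, 17), Mul(Add(1, Mul(-4, Add(4, 0))), 0))) = Add(-210, Mul(0, Mul(Add(1, Mul(-4, 4)), 0))) = Add(-210, Mul(0, Mul(Add(1, -16), 0))) = Add(-210, Mul(0, Mul(-15, 0))) = Add(-210, Mul(0, 0)) = Add(-210, 0) = -210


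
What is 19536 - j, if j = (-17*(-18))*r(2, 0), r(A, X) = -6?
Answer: 21372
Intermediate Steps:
j = -1836 (j = -17*(-18)*(-6) = 306*(-6) = -1836)
19536 - j = 19536 - 1*(-1836) = 19536 + 1836 = 21372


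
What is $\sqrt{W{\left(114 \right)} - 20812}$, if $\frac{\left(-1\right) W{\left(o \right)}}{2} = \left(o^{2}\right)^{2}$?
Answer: $2 i \sqrt{84453211} \approx 18380.0 i$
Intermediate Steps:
$W{\left(o \right)} = - 2 o^{4}$ ($W{\left(o \right)} = - 2 \left(o^{2}\right)^{2} = - 2 o^{4}$)
$\sqrt{W{\left(114 \right)} - 20812} = \sqrt{- 2 \cdot 114^{4} - 20812} = \sqrt{\left(-2\right) 168896016 - 20812} = \sqrt{-337792032 - 20812} = \sqrt{-337812844} = 2 i \sqrt{84453211}$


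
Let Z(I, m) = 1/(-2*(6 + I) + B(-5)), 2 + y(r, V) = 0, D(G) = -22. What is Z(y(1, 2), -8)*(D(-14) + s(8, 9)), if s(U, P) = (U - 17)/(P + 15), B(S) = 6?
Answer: 179/16 ≈ 11.188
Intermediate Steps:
y(r, V) = -2 (y(r, V) = -2 + 0 = -2)
Z(I, m) = 1/(-6 - 2*I) (Z(I, m) = 1/(-2*(6 + I) + 6) = 1/((-12 - 2*I) + 6) = 1/(-6 - 2*I))
s(U, P) = (-17 + U)/(15 + P)
Z(y(1, 2), -8)*(D(-14) + s(8, 9)) = (-1/(6 + 2*(-2)))*(-22 + (-17 + 8)/(15 + 9)) = (-1/(6 - 4))*(-22 - 9/24) = (-1/2)*(-22 + (1/24)*(-9)) = (-1*1/2)*(-22 - 3/8) = -1/2*(-179/8) = 179/16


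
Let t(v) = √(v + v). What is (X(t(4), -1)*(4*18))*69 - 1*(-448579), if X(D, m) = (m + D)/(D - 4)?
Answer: 446095 - 3726*√2 ≈ 4.4083e+5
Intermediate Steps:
t(v) = √2*√v (t(v) = √(2*v) = √2*√v)
X(D, m) = (D + m)/(-4 + D)
(X(t(4), -1)*(4*18))*69 - 1*(-448579) = (((√2*√4 - 1)/(-4 + √2*√4))*(4*18))*69 - 1*(-448579) = (((√2*2 - 1)/(-4 + √2*2))*72)*69 + 448579 = (((2*√2 - 1)/(-4 + 2*√2))*72)*69 + 448579 = (((-1 + 2*√2)/(-4 + 2*√2))*72)*69 + 448579 = (72*(-1 + 2*√2)/(-4 + 2*√2))*69 + 448579 = 4968*(-1 + 2*√2)/(-4 + 2*√2) + 448579 = 448579 + 4968*(-1 + 2*√2)/(-4 + 2*√2)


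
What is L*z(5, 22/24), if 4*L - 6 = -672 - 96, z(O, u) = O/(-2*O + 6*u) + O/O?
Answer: 127/6 ≈ 21.167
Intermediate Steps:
z(O, u) = 1 + O/(-2*O + 6*u) (z(O, u) = O/(-2*O + 6*u) + 1 = 1 + O/(-2*O + 6*u))
L = -381/2 (L = 3/2 + (-672 - 96)/4 = 3/2 + (1/4)*(-768) = 3/2 - 192 = -381/2 ≈ -190.50)
L*z(5, 22/24) = -381*(5 - 132/24)/(4*(5 - 66/24)) = -381*(5 - 6*11/12)/(4*(5 - 3*11/12)) = -381*(5 - 11/2)/(4*(5 - 11/4)) = -381*(-1)/(4*9/4*2) = -381*4*(-1)/(4*9*2) = -381/2*(-1/9) = 127/6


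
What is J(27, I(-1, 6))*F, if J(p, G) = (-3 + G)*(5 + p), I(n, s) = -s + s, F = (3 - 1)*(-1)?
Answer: 192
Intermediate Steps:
F = -2 (F = 2*(-1) = -2)
I(n, s) = 0
J(27, I(-1, 6))*F = (-15 - 3*27 + 5*0 + 0*27)*(-2) = (-15 - 81 + 0 + 0)*(-2) = -96*(-2) = 192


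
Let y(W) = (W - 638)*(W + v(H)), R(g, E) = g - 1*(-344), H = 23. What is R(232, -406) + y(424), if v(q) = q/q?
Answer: -90374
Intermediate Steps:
v(q) = 1
R(g, E) = 344 + g (R(g, E) = g + 344 = 344 + g)
y(W) = (1 + W)*(-638 + W) (y(W) = (W - 638)*(W + 1) = (-638 + W)*(1 + W) = (1 + W)*(-638 + W))
R(232, -406) + y(424) = (344 + 232) + (-638 + 424**2 - 637*424) = 576 + (-638 + 179776 - 270088) = 576 - 90950 = -90374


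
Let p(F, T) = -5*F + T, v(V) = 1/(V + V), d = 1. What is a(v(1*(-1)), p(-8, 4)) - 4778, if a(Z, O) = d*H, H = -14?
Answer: -4792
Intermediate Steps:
v(V) = 1/(2*V)
p(F, T) = T - 5*F
a(Z, O) = -14 (a(Z, O) = 1*(-14) = -14)
a(v(1*(-1)), p(-8, 4)) - 4778 = -14 - 4778 = -4792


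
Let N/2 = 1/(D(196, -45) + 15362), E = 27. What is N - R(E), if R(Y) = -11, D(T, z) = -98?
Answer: 83953/7632 ≈ 11.000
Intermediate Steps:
N = 1/7632 (N = 2/(-98 + 15362) = 2/15264 = 2*(1/15264) = 1/7632 ≈ 0.00013103)
N - R(E) = 1/7632 - 1*(-11) = 1/7632 + 11 = 83953/7632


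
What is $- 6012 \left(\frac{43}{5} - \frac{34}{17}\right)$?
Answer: $- \frac{198396}{5} \approx -39679.0$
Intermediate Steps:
$- 6012 \left(\frac{43}{5} - \frac{34}{17}\right) = - 6012 \left(43 \cdot \frac{1}{5} - 2\right) = - 6012 \left(\frac{43}{5} - 2\right) = \left(-6012\right) \frac{33}{5} = - \frac{198396}{5}$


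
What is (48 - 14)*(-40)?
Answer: -1360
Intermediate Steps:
(48 - 14)*(-40) = 34*(-40) = -1360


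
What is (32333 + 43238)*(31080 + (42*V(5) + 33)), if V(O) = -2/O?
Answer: 11749854651/5 ≈ 2.3500e+9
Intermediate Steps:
V(O) = -2/O
(32333 + 43238)*(31080 + (42*V(5) + 33)) = (32333 + 43238)*(31080 + (42*(-2/5) + 33)) = 75571*(31080 + (42*(-2*⅕) + 33)) = 75571*(31080 + (42*(-⅖) + 33)) = 75571*(31080 + (-84/5 + 33)) = 75571*(31080 + 81/5) = 75571*(155481/5) = 11749854651/5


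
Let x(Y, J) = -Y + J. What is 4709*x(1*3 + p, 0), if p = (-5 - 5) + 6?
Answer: 4709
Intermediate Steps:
p = -4 (p = -10 + 6 = -4)
x(Y, J) = J - Y
4709*x(1*3 + p, 0) = 4709*(0 - (1*3 - 4)) = 4709*(0 - (3 - 4)) = 4709*(0 - 1*(-1)) = 4709*(0 + 1) = 4709*1 = 4709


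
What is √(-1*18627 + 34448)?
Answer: √15821 ≈ 125.78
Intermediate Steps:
√(-1*18627 + 34448) = √(-18627 + 34448) = √15821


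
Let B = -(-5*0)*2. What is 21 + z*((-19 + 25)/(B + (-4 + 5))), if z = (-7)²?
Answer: 315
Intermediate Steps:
z = 49
B = 0 (B = -0*2 = -1*0 = 0)
21 + z*((-19 + 25)/(B + (-4 + 5))) = 21 + 49*((-19 + 25)/(0 + (-4 + 5))) = 21 + 49*(6/(0 + 1)) = 21 + 49*(6/1) = 21 + 49*(6*1) = 21 + 49*6 = 21 + 294 = 315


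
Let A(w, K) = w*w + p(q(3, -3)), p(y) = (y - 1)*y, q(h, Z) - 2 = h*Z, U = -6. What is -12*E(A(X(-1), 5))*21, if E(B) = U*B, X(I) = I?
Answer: 86184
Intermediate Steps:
q(h, Z) = 2 + Z*h (q(h, Z) = 2 + h*Z = 2 + Z*h)
p(y) = y*(-1 + y) (p(y) = (-1 + y)*y = y*(-1 + y))
A(w, K) = 56 + w² (A(w, K) = w*w + (2 - 3*3)*(-1 + (2 - 3*3)) = w² + (2 - 9)*(-1 + (2 - 9)) = w² - 7*(-1 - 7) = w² - 7*(-8) = w² + 56 = 56 + w²)
E(B) = -6*B
-12*E(A(X(-1), 5))*21 = -(-72)*(56 + (-1)²)*21 = -(-72)*(56 + 1)*21 = -(-72)*57*21 = -12*(-342)*21 = 4104*21 = 86184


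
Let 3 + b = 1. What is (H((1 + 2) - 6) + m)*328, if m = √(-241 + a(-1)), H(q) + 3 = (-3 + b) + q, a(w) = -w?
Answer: -3608 + 1312*I*√15 ≈ -3608.0 + 5081.4*I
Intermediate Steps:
b = -2 (b = -3 + 1 = -2)
H(q) = -8 + q (H(q) = -3 + ((-3 - 2) + q) = -3 + (-5 + q) = -8 + q)
m = 4*I*√15 (m = √(-241 - 1*(-1)) = √(-241 + 1) = √(-240) = 4*I*√15 ≈ 15.492*I)
(H((1 + 2) - 6) + m)*328 = ((-8 + ((1 + 2) - 6)) + 4*I*√15)*328 = ((-8 + (3 - 6)) + 4*I*√15)*328 = ((-8 - 3) + 4*I*√15)*328 = (-11 + 4*I*√15)*328 = -3608 + 1312*I*√15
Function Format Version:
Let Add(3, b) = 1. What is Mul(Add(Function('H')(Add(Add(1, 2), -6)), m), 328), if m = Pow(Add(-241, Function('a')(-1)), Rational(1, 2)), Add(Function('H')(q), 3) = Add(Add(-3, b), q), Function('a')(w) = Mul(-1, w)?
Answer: Add(-3608, Mul(1312, I, Pow(15, Rational(1, 2)))) ≈ Add(-3608.0, Mul(5081.4, I))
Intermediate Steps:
b = -2 (b = Add(-3, 1) = -2)
Function('H')(q) = Add(-8, q) (Function('H')(q) = Add(-3, Add(Add(-3, -2), q)) = Add(-3, Add(-5, q)) = Add(-8, q))
m = Mul(4, I, Pow(15, Rational(1, 2))) (m = Pow(Add(-241, Mul(-1, -1)), Rational(1, 2)) = Pow(Add(-241, 1), Rational(1, 2)) = Pow(-240, Rational(1, 2)) = Mul(4, I, Pow(15, Rational(1, 2))) ≈ Mul(15.492, I))
Mul(Add(Function('H')(Add(Add(1, 2), -6)), m), 328) = Mul(Add(Add(-8, Add(Add(1, 2), -6)), Mul(4, I, Pow(15, Rational(1, 2)))), 328) = Mul(Add(Add(-8, Add(3, -6)), Mul(4, I, Pow(15, Rational(1, 2)))), 328) = Mul(Add(Add(-8, -3), Mul(4, I, Pow(15, Rational(1, 2)))), 328) = Mul(Add(-11, Mul(4, I, Pow(15, Rational(1, 2)))), 328) = Add(-3608, Mul(1312, I, Pow(15, Rational(1, 2))))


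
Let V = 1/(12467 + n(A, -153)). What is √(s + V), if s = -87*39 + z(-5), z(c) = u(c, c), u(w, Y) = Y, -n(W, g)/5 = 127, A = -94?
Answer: I*√118926789330/5916 ≈ 58.292*I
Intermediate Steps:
n(W, g) = -635 (n(W, g) = -5*127 = -635)
z(c) = c
s = -3398 (s = -87*39 - 5 = -3393 - 5 = -3398)
V = 1/11832 (V = 1/(12467 - 635) = 1/11832 ≈ 8.4517e-5)
√(s + V) = √(-3398 + 1/11832) = √(-40205135/11832) = I*√118926789330/5916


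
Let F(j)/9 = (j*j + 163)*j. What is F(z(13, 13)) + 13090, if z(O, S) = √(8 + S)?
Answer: 13090 + 1656*√21 ≈ 20679.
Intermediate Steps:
F(j) = 9*j*(163 + j²) (F(j) = 9*((j*j + 163)*j) = 9*((j² + 163)*j) = 9*((163 + j²)*j) = 9*(j*(163 + j²)) = 9*j*(163 + j²))
F(z(13, 13)) + 13090 = 9*√(8 + 13)*(163 + (√(8 + 13))²) + 13090 = 9*√21*(163 + (√21)²) + 13090 = 9*√21*(163 + 21) + 13090 = 9*√21*184 + 13090 = 1656*√21 + 13090 = 13090 + 1656*√21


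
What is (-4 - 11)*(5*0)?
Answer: 0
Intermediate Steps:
(-4 - 11)*(5*0) = -15*0 = 0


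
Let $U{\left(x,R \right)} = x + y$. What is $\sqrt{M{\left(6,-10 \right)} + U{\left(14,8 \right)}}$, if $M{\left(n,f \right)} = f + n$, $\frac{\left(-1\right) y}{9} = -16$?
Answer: $\sqrt{154} \approx 12.41$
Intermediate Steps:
$y = 144$ ($y = \left(-9\right) \left(-16\right) = 144$)
$U{\left(x,R \right)} = 144 + x$ ($U{\left(x,R \right)} = x + 144 = 144 + x$)
$\sqrt{M{\left(6,-10 \right)} + U{\left(14,8 \right)}} = \sqrt{\left(-10 + 6\right) + \left(144 + 14\right)} = \sqrt{-4 + 158} = \sqrt{154}$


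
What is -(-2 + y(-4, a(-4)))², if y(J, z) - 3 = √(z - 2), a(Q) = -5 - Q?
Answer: 2 - 2*I*√3 ≈ 2.0 - 3.4641*I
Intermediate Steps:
y(J, z) = 3 + √(-2 + z) (y(J, z) = 3 + √(z - 2) = 3 + √(-2 + z))
-(-2 + y(-4, a(-4)))² = -(-2 + (3 + √(-2 + (-5 - 1*(-4)))))² = -(-2 + (3 + √(-2 + (-5 + 4))))² = -(-2 + (3 + √(-2 - 1)))² = -(-2 + (3 + √(-3)))² = -(-2 + (3 + I*√3))² = -(1 + I*√3)²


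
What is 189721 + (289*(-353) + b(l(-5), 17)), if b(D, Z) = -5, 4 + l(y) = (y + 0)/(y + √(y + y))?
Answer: 87699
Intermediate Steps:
l(y) = -4 + y/(y + √2*√y) (l(y) = -4 + (y + 0)/(y + √(y + y)) = -4 + y/(y + √(2*y)) = -4 + y/(y + √2*√y))
189721 + (289*(-353) + b(l(-5), 17)) = 189721 + (289*(-353) - 5) = 189721 + (-102017 - 5) = 189721 - 102022 = 87699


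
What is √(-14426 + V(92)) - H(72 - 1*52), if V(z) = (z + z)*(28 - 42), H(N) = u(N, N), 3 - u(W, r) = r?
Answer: 17 + I*√17002 ≈ 17.0 + 130.39*I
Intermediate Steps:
u(W, r) = 3 - r
H(N) = 3 - N
V(z) = -28*z (V(z) = (2*z)*(-14) = -28*z)
√(-14426 + V(92)) - H(72 - 1*52) = √(-14426 - 28*92) - (3 - (72 - 1*52)) = √(-14426 - 2576) - (3 - (72 - 52)) = √(-17002) - (3 - 1*20) = I*√17002 - (3 - 20) = I*√17002 - 1*(-17) = I*√17002 + 17 = 17 + I*√17002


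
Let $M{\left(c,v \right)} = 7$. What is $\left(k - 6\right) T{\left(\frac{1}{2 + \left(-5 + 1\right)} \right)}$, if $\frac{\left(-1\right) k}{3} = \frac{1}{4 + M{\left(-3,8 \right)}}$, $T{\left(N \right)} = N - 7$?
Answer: $\frac{1035}{22} \approx 47.045$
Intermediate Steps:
$T{\left(N \right)} = -7 + N$
$k = - \frac{3}{11}$ ($k = - \frac{3}{4 + 7} = - \frac{3}{11} \approx -0.27273$)
$\left(k - 6\right) T{\left(\frac{1}{2 + \left(-5 + 1\right)} \right)} = \left(- \frac{3}{11} - 6\right) \left(-7 + \frac{1}{2 + \left(-5 + 1\right)}\right) = - \frac{69 \left(-7 + \frac{1}{2 - 4}\right)}{11} = - \frac{69 \left(-7 + \frac{1}{-2}\right)}{11} = - \frac{69 \left(-7 - \frac{1}{2}\right)}{11} = \left(- \frac{69}{11}\right) \left(- \frac{15}{2}\right) = \frac{1035}{22}$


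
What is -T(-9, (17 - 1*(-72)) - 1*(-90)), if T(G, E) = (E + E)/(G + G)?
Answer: 179/9 ≈ 19.889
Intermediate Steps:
T(G, E) = E/G (T(G, E) = (2*E)/((2*G)) = (2*E)*(1/(2*G)) = E/G)
-T(-9, (17 - 1*(-72)) - 1*(-90)) = -((17 - 1*(-72)) - 1*(-90))/(-9) = -((17 + 72) + 90)*(-1)/9 = -(89 + 90)*(-1)/9 = -179*(-1)/9 = -1*(-179/9) = 179/9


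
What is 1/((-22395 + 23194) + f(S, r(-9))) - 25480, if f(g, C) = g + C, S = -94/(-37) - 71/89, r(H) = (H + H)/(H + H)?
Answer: -67270738427/2640139 ≈ -25480.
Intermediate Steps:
r(H) = 1 (r(H) = (2*H)/((2*H)) = (2*H)*(1/(2*H)) = 1)
S = 5739/3293 (S = -94*(-1/37) - 71*1/89 = 94/37 - 71/89 = 5739/3293 ≈ 1.7428)
f(g, C) = C + g
1/((-22395 + 23194) + f(S, r(-9))) - 25480 = 1/((-22395 + 23194) + (1 + 5739/3293)) - 25480 = 1/(799 + 9032/3293) - 25480 = 1/(2640139/3293) - 25480 = 3293/2640139 - 25480 = -67270738427/2640139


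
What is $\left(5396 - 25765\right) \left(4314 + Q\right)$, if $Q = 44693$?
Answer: $-998223583$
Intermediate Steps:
$\left(5396 - 25765\right) \left(4314 + Q\right) = \left(5396 - 25765\right) \left(4314 + 44693\right) = \left(-20369\right) 49007 = -998223583$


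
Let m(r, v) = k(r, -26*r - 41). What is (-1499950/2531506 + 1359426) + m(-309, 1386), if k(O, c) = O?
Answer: 1720305670126/1265753 ≈ 1.3591e+6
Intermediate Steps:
m(r, v) = r
(-1499950/2531506 + 1359426) + m(-309, 1386) = (-1499950/2531506 + 1359426) - 309 = (-1499950*1/2531506 + 1359426) - 309 = (-749975/1265753 + 1359426) - 309 = 1720696787803/1265753 - 309 = 1720305670126/1265753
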